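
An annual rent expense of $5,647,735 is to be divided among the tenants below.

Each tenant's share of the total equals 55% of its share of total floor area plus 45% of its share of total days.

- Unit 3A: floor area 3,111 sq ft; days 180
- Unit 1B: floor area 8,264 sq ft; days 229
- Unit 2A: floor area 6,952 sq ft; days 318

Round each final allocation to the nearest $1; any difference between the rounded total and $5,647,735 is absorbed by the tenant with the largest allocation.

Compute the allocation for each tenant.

Totals — floor area 18,327, days 727.
Composite weights (55% floor area + 45% days): Unit 3A 0.2048; Unit 1B 0.3898; Unit 2A 0.4055.
Unrounded shares: Unit 3A 1,156,537.72; Unit 1B 2,201,219.29; Unit 2A 2,289,978.00.
Rounded to nearest $1: Unit 3A $1,156,538; Unit 1B $2,201,219; Unit 2A $2,289,978. Sum = $5,647,735.
Rounded total matches; no reconciliation needed.

Unit 3A: $1,156,538 · Unit 1B: $2,201,219 · Unit 2A: $2,289,978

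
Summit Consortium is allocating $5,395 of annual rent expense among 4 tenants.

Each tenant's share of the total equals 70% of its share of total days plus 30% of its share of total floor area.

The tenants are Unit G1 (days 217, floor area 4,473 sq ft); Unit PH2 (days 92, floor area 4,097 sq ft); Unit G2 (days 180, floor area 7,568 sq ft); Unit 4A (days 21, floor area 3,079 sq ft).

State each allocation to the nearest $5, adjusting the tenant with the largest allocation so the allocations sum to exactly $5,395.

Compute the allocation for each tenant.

Unit G1: $1,985 | Unit PH2: $1,025 | Unit G2: $1,970 | Unit 4A: $415

Totals — days 510, floor area 19,217.
Blended shares (70% days + 30% floor area): Unit G1 0.3677; Unit PH2 0.1902; Unit G2 0.3652; Unit 4A 0.0769.
Raw shares: Unit G1 1,983.59; Unit PH2 1,026.31; Unit G2 1,970.28; Unit 4A 414.82.
Rounded to nearest $5: Unit G1 $1,985; Unit PH2 $1,025; Unit G2 $1,970; Unit 4A $415. Sum = $5,395.
No rounding difference to absorb.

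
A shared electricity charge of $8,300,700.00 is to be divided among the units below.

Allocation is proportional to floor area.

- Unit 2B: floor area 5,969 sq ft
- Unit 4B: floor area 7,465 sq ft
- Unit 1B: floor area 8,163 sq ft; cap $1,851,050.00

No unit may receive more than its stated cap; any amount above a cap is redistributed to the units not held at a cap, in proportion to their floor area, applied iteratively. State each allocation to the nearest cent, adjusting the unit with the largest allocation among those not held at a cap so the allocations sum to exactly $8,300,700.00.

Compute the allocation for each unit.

Combined floor area = 21,597.
Pro-rata shares before constraints: Unit 2B 2,294,155.5911; Unit 4B 2,869,135.7827; Unit 1B 3,137,408.6262.
Capped: Unit 1B ($1,851,050.00); remaining pool $6,449,650.00 reallocated over remaining floor area 13,434.
Shares after redistribution: Unit 2B 2,865,710.9461 → $2,865,710.95; Unit 4B 3,583,939.0539 → $3,583,939.05.

Unit 2B: $2,865,710.95; Unit 4B: $3,583,939.05; Unit 1B: $1,851,050.00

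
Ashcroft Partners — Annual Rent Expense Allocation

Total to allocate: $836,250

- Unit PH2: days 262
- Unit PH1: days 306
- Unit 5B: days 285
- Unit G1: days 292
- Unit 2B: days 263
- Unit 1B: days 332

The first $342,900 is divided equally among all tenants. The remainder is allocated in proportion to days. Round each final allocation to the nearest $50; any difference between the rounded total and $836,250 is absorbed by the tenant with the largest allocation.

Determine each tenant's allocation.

Equal tier: $342,900 ÷ 6 = $57,150 apiece.
Remainder $493,350 by days (total 1,740): Unit PH2 74,286.03 → $74,300; Unit PH1 86,761.55 → $86,750; Unit 5B 80,807.33 → $80,800; Unit G1 82,792.07 → $82,800; Unit 2B 74,569.57 → $74,550; Unit 1B 94,133.45 → $94,150.
Totals: Unit PH2 $57,150 + $74,300 = $131,450; Unit PH1 $57,150 + $86,750 = $143,900; Unit 5B $57,150 + $80,800 = $137,950; Unit G1 $57,150 + $82,800 = $139,950; Unit 2B $57,150 + $74,550 = $131,700; Unit 1B $57,150 + $94,150 = $151,300.

Unit PH2: $131,450 · Unit PH1: $143,900 · Unit 5B: $137,950 · Unit G1: $139,950 · Unit 2B: $131,700 · Unit 1B: $151,300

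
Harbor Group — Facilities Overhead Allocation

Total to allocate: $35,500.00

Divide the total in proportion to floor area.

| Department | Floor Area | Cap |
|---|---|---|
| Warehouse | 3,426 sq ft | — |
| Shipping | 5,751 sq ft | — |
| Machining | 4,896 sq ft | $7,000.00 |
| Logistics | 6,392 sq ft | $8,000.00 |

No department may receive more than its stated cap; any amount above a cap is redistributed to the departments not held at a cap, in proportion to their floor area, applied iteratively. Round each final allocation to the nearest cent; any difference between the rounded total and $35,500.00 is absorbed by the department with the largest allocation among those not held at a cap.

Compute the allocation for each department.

Combined floor area = 20,465.
Unconstrained shares: Warehouse 5,942.9758; Shipping 9,976.0811; Machining 8,492.9392; Logistics 11,088.0039.
Capped: Machining ($7,000.00), Logistics ($8,000.00); residual $20,500.00 reallocated over remaining floor area 9,177.
Remaining shares: Warehouse 7,653.1546 → $7,653.15; Shipping 12,846.8454 → $12,846.85.

Warehouse: $7,653.15 | Shipping: $12,846.85 | Machining: $7,000.00 | Logistics: $8,000.00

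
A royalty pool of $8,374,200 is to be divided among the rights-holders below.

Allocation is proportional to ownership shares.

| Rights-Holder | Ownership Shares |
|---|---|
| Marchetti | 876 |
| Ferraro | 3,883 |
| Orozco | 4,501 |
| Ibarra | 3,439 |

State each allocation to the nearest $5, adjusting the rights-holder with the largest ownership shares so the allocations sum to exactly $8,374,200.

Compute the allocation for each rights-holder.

Sum of ownership shares: 12,699.
Proportional shares: Marchetti 876/12,699 × $8,374,200 = 577,667.47; Ferraro 3,883/12,699 × $8,374,200 = 2,560,596.79; Orozco 4,501/12,699 × $8,374,200 = 2,968,129.32; Ibarra 3,439/12,699 × $8,374,200 = 2,267,806.43.
At nearest $5: Marchetti $577,665; Ferraro $2,560,595; Orozco $2,968,130; Ibarra $2,267,805. Sum = $8,374,195.
Difference $8,374,200 − $8,374,195 = +$5 applied to largest ownership shares (Orozco): Orozco becomes $2,968,135.

Marchetti: $577,665 · Ferraro: $2,560,595 · Orozco: $2,968,135 · Ibarra: $2,267,805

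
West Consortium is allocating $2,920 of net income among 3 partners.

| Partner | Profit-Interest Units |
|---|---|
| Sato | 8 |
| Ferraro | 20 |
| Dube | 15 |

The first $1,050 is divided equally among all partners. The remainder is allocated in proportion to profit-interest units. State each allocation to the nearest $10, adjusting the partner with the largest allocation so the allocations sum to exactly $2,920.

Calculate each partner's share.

Sato: $700 | Ferraro: $1,220 | Dube: $1,000

$1,050 shared equally gives $350 per partner.
Remainder $1,870 by profit-interest units (total 43): Sato 347.91 → $350; Ferraro 869.77 → $870; Dube 652.33 → $650.
Totals: Sato $350 + $350 = $700; Ferraro $350 + $870 = $1,220; Dube $350 + $650 = $1,000.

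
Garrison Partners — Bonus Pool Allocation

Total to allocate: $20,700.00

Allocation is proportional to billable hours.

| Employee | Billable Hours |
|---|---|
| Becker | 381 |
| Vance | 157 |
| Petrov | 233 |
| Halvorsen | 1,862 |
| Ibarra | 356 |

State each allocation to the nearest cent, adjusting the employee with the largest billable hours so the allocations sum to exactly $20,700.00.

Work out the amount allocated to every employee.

Sum of billable hours: 381 + 157 + 233 + 1,862 + 356 = 2,989.
Unrounded shares: Becker 2,638.5748; Vance 1,087.2867; Petrov 1,613.6166; Halvorsen 12,895.0820; Ibarra 2,465.4399.
After rounding (cent): Becker $2,638.57; Vance $1,087.29; Petrov $1,613.62; Halvorsen $12,895.08; Ibarra $2,465.44. Sum = $20,700.00.
Sum already equals the total — no adjustment.

Becker: $2,638.57 · Vance: $1,087.29 · Petrov: $1,613.62 · Halvorsen: $12,895.08 · Ibarra: $2,465.44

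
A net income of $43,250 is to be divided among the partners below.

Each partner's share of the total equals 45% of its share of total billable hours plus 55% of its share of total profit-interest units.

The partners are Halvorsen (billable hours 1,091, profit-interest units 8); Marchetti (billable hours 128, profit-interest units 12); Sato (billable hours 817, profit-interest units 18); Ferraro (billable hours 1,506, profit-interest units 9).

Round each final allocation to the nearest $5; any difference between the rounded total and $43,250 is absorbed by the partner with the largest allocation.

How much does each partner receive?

Halvorsen: $10,045 | Marchetti: $6,775 | Sato: $13,600 | Ferraro: $12,830

Billable hours total 3,542; profit-interest units total 47.
Combined weights (45% billable hours + 55% profit-interest units): Halvorsen 0.2322; Marchetti 0.1567; Sato 0.3144; Ferraro 0.2967.
Proportional shares: Halvorsen 10,043.74; Marchetti 6,776.74; Sato 13,599.34; Ferraro 12,830.19.
At nearest $5: Halvorsen $10,045; Marchetti $6,775; Sato $13,600; Ferraro $12,830. Sum = $43,250.
Rounded total matches; no reconciliation needed.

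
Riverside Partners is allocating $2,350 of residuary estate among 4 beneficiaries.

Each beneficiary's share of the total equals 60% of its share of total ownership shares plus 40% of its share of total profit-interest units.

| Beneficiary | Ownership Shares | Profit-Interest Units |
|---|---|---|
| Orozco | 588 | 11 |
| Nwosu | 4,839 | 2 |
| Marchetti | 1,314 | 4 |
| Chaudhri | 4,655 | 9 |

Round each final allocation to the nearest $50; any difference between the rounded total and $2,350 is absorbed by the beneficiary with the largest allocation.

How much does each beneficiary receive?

Totals — ownership shares 11,396, profit-interest units 26.
Combined weights (60% ownership shares + 40% profit-interest units): Orozco 0.2002; Nwosu 0.2855; Marchetti 0.1307; Chaudhri 0.3835.
Proportional shares: Orozco 470.44; Nwosu 671.03; Marchetti 307.19; Chaudhri 901.34.
At nearest $50: Orozco $450; Nwosu $650; Marchetti $300; Chaudhri $900. Sum = $2,300.
Difference $2,350 − $2,300 = +$50 applied to largest allocation (Chaudhri): Chaudhri becomes $950.

Orozco: $450 | Nwosu: $650 | Marchetti: $300 | Chaudhri: $950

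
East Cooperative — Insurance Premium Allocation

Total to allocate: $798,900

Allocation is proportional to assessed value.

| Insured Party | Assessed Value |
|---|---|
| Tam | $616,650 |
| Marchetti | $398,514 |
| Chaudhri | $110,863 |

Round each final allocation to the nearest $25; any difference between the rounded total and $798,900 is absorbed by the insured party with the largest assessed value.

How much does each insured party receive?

Total assessed value = 616,650 + 398,514 + 110,863 = 1,126,027.
Pro-rata amounts: Tam 437,504.33; Marchetti 282,739.97; Chaudhri 78,655.71.
At nearest $25: Tam $437,500; Marchetti $282,750; Chaudhri $78,650. Sum = $798,900.
Sum already equals the total — no adjustment.

Tam: $437,500; Marchetti: $282,750; Chaudhri: $78,650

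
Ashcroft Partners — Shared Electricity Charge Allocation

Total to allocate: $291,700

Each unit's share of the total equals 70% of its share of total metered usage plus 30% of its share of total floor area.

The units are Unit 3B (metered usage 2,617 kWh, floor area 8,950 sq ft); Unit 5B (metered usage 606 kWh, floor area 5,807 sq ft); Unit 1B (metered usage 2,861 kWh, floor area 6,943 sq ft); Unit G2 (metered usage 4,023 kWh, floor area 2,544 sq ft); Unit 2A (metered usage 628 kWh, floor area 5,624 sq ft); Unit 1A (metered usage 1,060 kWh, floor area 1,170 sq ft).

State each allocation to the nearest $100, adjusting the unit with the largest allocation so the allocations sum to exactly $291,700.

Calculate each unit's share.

Unit 3B: $70,500; Unit 5B: $26,900; Unit 1B: $69,100; Unit G2: $76,900; Unit 2A: $26,700; Unit 1A: $21,600

Totals — metered usage 11,795, floor area 31,038.
Combined weights (70% metered usage + 30% floor area): Unit 3B 0.2418; Unit 5B 0.0921; Unit 1B 0.2369; Unit G2 0.2633; Unit 2A 0.0916; Unit 1A 0.0742.
Pro-rata amounts: Unit 3B 70,538.44; Unit 5B 26,863.34; Unit 1B 69,103.83; Unit G2 76,817.13; Unit 2A 26,728.24; Unit 1A 21,649.02.
After rounding ($100): Unit 3B $70,500; Unit 5B $26,900; Unit 1B $69,100; Unit G2 $76,800; Unit 2A $26,700; Unit 1A $21,600. Sum = $291,600.
Difference $291,700 − $291,600 = +$100 applied to largest allocation (Unit G2): Unit G2 becomes $76,900.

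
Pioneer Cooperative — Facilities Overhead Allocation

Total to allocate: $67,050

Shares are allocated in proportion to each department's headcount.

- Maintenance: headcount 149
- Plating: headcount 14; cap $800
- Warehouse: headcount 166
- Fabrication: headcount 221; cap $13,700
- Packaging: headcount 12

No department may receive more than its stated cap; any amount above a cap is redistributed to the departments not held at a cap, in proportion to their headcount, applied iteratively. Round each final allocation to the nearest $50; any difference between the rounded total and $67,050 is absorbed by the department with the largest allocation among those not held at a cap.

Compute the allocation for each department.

Combined headcount = 562.
Pro-rata shares before constraints: Maintenance 17,776.60; Plating 1,670.28; Warehouse 19,804.80; Fabrication 26,366.64; Packaging 1,431.67.
Capped: Plating ($800), Fabrication ($13,700); balance $52,550 reallocated over remaining headcount 327.
Redistributed shares: Maintenance 23,944.80 → $23,950; Warehouse 26,676.76 → $26,700; Packaging 1,928.44 → $1,950.
Rounding difference −$50 applied to Warehouse → $26,650.

Maintenance: $23,950 · Plating: $800 · Warehouse: $26,650 · Fabrication: $13,700 · Packaging: $1,950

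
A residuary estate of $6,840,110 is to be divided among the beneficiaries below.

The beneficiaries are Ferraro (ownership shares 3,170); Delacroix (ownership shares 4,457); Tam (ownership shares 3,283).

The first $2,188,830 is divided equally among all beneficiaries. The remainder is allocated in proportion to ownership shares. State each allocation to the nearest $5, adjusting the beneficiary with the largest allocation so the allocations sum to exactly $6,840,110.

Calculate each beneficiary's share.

Ferraro: $2,081,080 · Delacroix: $2,629,775 · Tam: $2,129,255

Equal tier: $2,188,830 ÷ 3 = $729,610 apiece.
Remainder $4,651,280 by ownership shares (total 10,910): Ferraro 1,351,471.82 → $1,351,470; Delacroix 1,900,160.86 → $1,900,160; Tam 1,399,647.32 → $1,399,645.
Rounding difference +$5 on remainder applied to Delacroix.
Totals: Ferraro $729,610 + $1,351,470 = $2,081,080; Delacroix $729,610 + $1,900,165 = $2,629,775; Tam $729,610 + $1,399,645 = $2,129,255.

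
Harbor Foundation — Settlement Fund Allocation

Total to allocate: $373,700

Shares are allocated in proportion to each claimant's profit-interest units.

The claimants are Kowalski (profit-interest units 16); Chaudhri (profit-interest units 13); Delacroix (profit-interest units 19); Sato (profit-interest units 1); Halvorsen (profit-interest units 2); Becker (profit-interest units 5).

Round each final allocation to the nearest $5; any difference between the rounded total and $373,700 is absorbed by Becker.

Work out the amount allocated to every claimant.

Kowalski: $106,770 | Chaudhri: $86,750 | Delacroix: $126,790 | Sato: $6,675 | Halvorsen: $13,345 | Becker: $33,370

Total profit-interest units = 56.
Pro-rata amounts: Kowalski 16/56 × $373,700 = 106,771.43; Chaudhri 13/56 × $373,700 = 86,751.79; Delacroix 19/56 × $373,700 = 126,791.07; Sato 1/56 × $373,700 = 6,673.21; Halvorsen 2/56 × $373,700 = 13,346.43; Becker 5/56 × $373,700 = 33,366.07.
After rounding ($5): Kowalski $106,770; Chaudhri $86,750; Delacroix $126,790; Sato $6,675; Halvorsen $13,345; Becker $33,365. Sum = $373,695.
Difference $373,700 − $373,695 = +$5 applied to Becker: Becker becomes $33,370.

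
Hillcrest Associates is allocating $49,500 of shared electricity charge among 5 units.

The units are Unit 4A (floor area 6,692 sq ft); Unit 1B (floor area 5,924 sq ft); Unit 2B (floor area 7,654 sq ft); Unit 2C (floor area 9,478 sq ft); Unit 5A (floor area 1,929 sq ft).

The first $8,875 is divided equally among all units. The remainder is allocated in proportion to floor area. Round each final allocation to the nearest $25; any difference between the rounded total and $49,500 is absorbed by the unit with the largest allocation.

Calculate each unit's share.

Unit 4A: $10,350; Unit 1B: $9,375; Unit 2B: $11,600; Unit 2C: $13,925; Unit 5A: $4,250

First tranche $8,875 split equally: $1,775 each.
Remainder $40,625 by floor area (total 31,677): Unit 4A 8,582.33 → $8,575; Unit 1B 7,597.39 → $7,600; Unit 2B 9,816.07 → $9,825; Unit 2C 12,155.31 → $12,150; Unit 5A 2,473.90 → $2,475.
Totals: Unit 4A $1,775 + $8,575 = $10,350; Unit 1B $1,775 + $7,600 = $9,375; Unit 2B $1,775 + $9,825 = $11,600; Unit 2C $1,775 + $12,150 = $13,925; Unit 5A $1,775 + $2,475 = $4,250.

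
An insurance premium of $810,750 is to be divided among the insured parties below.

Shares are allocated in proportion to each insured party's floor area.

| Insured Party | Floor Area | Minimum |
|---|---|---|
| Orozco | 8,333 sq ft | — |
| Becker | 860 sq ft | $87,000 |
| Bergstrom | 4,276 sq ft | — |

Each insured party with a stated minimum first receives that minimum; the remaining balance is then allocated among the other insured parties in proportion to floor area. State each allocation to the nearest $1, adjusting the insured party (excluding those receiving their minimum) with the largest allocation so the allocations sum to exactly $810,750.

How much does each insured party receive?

Fund the minimums — Becker $87,000. Balance $723,750.
Balance split over remaining floor area 12,609: Orozco 478,309.84 → $478,310; Bergstrom 245,440.16 → $245,440.

Orozco: $478,310 · Becker: $87,000 · Bergstrom: $245,440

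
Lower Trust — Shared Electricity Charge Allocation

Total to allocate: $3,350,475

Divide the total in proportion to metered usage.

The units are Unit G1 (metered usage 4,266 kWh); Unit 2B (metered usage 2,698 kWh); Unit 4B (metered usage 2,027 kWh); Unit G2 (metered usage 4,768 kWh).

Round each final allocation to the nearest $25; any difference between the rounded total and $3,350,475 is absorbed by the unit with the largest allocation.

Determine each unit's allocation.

Total metered usage = 13,759.
Proportional shares: Unit G1 4,266/13,759 × $3,350,475 = 1,038,820.14; Unit 2B 2,698/13,759 × $3,350,475 = 656,994.08; Unit 4B 2,027/13,759 × $3,350,475 = 493,597.85; Unit G2 4,768/13,759 × $3,350,475 = 1,161,062.93.
After rounding ($25): Unit G1 $1,038,825; Unit 2B $657,000; Unit 4B $493,600; Unit G2 $1,161,075. Sum = $3,350,500.
Difference $3,350,475 − $3,350,500 = −$25 applied to largest allocation (Unit G2): Unit G2 becomes $1,161,050.

Unit G1: $1,038,825 | Unit 2B: $657,000 | Unit 4B: $493,600 | Unit G2: $1,161,050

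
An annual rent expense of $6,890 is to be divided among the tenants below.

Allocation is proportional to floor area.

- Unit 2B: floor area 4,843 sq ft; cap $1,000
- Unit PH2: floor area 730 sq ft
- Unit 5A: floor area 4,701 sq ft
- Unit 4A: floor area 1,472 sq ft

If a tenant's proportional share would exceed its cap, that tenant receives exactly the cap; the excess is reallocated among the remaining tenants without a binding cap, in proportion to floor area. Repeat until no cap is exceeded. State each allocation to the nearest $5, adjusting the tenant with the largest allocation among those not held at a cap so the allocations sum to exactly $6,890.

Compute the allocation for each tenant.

Combined floor area = 11,746.
Unconstrained shares: Unit 2B 2,840.82; Unit PH2 428.21; Unit 5A 2,757.53; Unit 4A 863.45.
Capped: Unit 2B ($1,000); remaining pool $5,890 reallocated over remaining floor area 6,903.
Shares after redistribution: Unit PH2 622.87 → $625; Unit 5A 4,011.14 → $4,010; Unit 4A 1,255.99 → $1,255.

Unit 2B: $1,000 · Unit PH2: $625 · Unit 5A: $4,010 · Unit 4A: $1,255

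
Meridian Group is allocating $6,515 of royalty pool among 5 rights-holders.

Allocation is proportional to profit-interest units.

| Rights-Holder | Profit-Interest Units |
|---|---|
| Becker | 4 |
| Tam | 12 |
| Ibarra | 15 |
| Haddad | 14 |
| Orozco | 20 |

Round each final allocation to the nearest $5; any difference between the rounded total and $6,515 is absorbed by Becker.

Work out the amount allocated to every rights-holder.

Becker: $395 | Tam: $1,205 | Ibarra: $1,505 | Haddad: $1,405 | Orozco: $2,005

Combined profit-interest units = 65.
Raw shares: Becker 4/65 × $6,515 = 400.92; Tam 12/65 × $6,515 = 1,202.77; Ibarra 15/65 × $6,515 = 1,503.46; Haddad 14/65 × $6,515 = 1,403.23; Orozco 20/65 × $6,515 = 2,004.62.
At nearest $5: Becker $400; Tam $1,205; Ibarra $1,505; Haddad $1,405; Orozco $2,005. Sum = $6,520.
Difference $6,515 − $6,520 = −$5 applied to Becker: Becker becomes $395.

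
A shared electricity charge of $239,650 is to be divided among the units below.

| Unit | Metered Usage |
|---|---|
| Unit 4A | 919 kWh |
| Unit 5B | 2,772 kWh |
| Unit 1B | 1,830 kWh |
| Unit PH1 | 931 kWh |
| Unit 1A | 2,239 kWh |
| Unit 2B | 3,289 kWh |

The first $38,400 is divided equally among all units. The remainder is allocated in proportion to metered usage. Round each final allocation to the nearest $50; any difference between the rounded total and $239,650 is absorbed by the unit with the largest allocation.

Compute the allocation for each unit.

Unit 4A: $21,850 · Unit 5B: $52,950 · Unit 1B: $37,150 · Unit PH1: $22,050 · Unit 1A: $44,000 · Unit 2B: $61,650

First tranche $38,400 split equally: $6,400 each.
Remainder $201,250 by metered usage (total 11,980): Unit 4A 15,438.13 → $15,450; Unit 5B 46,566.36 → $46,550; Unit 1B 30,741.86 → $30,750; Unit PH1 15,639.71 → $15,650; Unit 1A 37,612.58 → $37,600; Unit 2B 55,251.36 → $55,250.
Totals: Unit 4A $6,400 + $15,450 = $21,850; Unit 5B $6,400 + $46,550 = $52,950; Unit 1B $6,400 + $30,750 = $37,150; Unit PH1 $6,400 + $15,650 = $22,050; Unit 1A $6,400 + $37,600 = $44,000; Unit 2B $6,400 + $55,250 = $61,650.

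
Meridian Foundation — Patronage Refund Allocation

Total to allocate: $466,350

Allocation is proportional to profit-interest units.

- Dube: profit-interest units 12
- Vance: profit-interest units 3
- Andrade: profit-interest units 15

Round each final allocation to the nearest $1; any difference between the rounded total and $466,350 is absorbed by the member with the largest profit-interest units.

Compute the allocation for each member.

Profit-interest units total: 12 + 3 + 15 = 30.
Unrounded shares: Dube 186,540.00; Vance 46,635.00; Andrade 233,175.00.
Rounded to nearest $1: Dube $186,540; Vance $46,635; Andrade $233,175. Sum = $466,350.
Rounded total matches; no reconciliation needed.

Dube: $186,540 · Vance: $46,635 · Andrade: $233,175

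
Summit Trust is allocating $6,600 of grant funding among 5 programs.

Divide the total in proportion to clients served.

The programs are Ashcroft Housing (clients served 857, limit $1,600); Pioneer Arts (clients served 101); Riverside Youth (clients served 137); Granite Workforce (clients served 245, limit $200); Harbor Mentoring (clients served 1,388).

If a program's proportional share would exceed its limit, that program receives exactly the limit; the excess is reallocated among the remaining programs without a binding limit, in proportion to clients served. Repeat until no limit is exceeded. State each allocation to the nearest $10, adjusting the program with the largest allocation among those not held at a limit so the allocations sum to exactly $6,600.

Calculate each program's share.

Ashcroft Housing: $1,600 · Pioneer Arts: $300 · Riverside Youth: $400 · Granite Workforce: $200 · Harbor Mentoring: $4,100

Sum of clients served: 2,728.
Proportional shares (ignoring caps): Ashcroft Housing 2,073.39; Pioneer Arts 244.35; Riverside Youth 331.45; Granite Workforce 592.74; Harbor Mentoring 3,358.06.
Capped: Ashcroft Housing ($1,600), Granite Workforce ($200); residual $4,800 reallocated over remaining clients served 1,626.
Redistributed shares: Pioneer Arts 298.15 → $300; Riverside Youth 404.43 → $400; Harbor Mentoring 4,097.42 → $4,100.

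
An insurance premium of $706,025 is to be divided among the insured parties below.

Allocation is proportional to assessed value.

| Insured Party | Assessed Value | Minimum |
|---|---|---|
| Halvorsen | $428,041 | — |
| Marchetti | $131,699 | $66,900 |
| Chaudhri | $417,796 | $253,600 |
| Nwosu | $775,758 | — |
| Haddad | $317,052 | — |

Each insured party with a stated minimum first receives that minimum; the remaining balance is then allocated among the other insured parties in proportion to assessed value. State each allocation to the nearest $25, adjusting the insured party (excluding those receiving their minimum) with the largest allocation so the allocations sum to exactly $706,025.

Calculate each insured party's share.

Fund the minimums — Marchetti $66,900; Chaudhri $253,600. Residual $385,525.
Residual split over remaining assessed value 1,520,851: Halvorsen 108,505.37 → $108,500; Nwosu 196,649.18 → $196,650; Haddad 80,370.45 → $80,375.

Halvorsen: $108,500 · Marchetti: $66,900 · Chaudhri: $253,600 · Nwosu: $196,650 · Haddad: $80,375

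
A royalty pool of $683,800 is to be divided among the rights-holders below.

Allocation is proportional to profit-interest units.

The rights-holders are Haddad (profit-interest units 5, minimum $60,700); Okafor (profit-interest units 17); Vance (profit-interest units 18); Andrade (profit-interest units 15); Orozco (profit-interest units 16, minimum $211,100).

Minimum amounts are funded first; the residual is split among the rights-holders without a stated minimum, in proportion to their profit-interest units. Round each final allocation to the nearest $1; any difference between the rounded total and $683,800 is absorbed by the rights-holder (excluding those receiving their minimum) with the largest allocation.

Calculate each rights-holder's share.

Guaranteed amounts: Haddad $60,700; Orozco $211,100. Balance $412,000.
Balance split over remaining profit-interest units 50: Okafor 140,080.00 → $140,080; Vance 148,320.00 → $148,320; Andrade 123,600.00 → $123,600.

Haddad: $60,700 | Okafor: $140,080 | Vance: $148,320 | Andrade: $123,600 | Orozco: $211,100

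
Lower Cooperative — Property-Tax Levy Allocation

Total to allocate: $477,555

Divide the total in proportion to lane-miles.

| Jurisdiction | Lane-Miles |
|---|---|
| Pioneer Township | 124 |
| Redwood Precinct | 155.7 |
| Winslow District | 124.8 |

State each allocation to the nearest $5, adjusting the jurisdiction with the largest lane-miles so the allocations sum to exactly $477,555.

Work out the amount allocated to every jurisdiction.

Pioneer Township: $146,395 | Redwood Precinct: $183,820 | Winslow District: $147,340

Total lane-miles = 124 + 155.7 + 124.8 = 404.5.
Proportional shares: Pioneer Township 146,395.11; Redwood Precinct 183,820.31; Winslow District 147,339.59.
At nearest $5: Pioneer Township $146,395; Redwood Precinct $183,820; Winslow District $147,340. Sum = $477,555.
Rounded total matches; no reconciliation needed.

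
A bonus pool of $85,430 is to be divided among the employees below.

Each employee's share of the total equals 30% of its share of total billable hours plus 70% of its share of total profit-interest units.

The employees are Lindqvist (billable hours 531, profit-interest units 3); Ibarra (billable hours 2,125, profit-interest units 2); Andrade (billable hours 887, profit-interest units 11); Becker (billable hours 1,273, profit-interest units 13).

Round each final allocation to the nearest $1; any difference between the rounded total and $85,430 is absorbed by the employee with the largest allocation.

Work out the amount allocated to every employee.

Lindqvist: $9,012 · Ibarra: $15,433 · Andrade: $27,403 · Becker: $33,582

Totals — billable hours 4,816, profit-interest units 29.
Blended shares (30% billable hours + 70% profit-interest units): Lindqvist 0.1055; Ibarra 0.1806; Andrade 0.3208; Becker 0.3931.
Pro-rata amounts: Lindqvist 9,012.10; Ibarra 15,432.68; Andrade 27,403.43; Becker 33,581.79.
Rounded to nearest $1: Lindqvist $9,012; Ibarra $15,433; Andrade $27,403; Becker $33,582. Sum = $85,430.
No rounding difference to absorb.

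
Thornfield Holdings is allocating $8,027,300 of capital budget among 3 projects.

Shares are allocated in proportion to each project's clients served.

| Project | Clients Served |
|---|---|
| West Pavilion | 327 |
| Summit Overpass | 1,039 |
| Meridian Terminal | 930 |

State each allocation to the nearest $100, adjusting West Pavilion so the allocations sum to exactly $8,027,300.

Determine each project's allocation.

Clients served total: 2,296.
Unrounded shares: West Pavilion 327/2,296 × $8,027,300 = 1,143,260.93; Summit Overpass 1,039/2,296 × $8,027,300 = 3,632,563.02; Meridian Terminal 930/2,296 × $8,027,300 = 3,251,476.05.
After rounding ($100): West Pavilion $1,143,300; Summit Overpass $3,632,600; Meridian Terminal $3,251,500. Sum = $8,027,400.
Difference $8,027,300 − $8,027,400 = −$100 applied to West Pavilion: West Pavilion becomes $1,143,200.

West Pavilion: $1,143,200 | Summit Overpass: $3,632,600 | Meridian Terminal: $3,251,500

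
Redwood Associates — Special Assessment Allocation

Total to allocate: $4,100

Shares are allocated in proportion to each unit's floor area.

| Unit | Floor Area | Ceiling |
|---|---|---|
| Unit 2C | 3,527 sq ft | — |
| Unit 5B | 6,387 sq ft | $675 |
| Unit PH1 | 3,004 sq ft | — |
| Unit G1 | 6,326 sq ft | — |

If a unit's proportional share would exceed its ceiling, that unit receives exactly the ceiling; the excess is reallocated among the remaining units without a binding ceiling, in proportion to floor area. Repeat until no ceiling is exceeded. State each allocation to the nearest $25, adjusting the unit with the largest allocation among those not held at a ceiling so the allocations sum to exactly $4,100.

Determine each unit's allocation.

Total floor area = 19,244.
Pro-rata shares before constraints: Unit 2C 751.44; Unit 5B 1,360.77; Unit PH1 640.01; Unit G1 1,347.78.
Capped: Unit 5B ($675); residual $3,425 reallocated over remaining floor area 12,857.
Remaining shares: Unit 2C 939.56 → $950; Unit PH1 800.24 → $800; Unit G1 1,685.19 → $1,675.

Unit 2C: $950 | Unit 5B: $675 | Unit PH1: $800 | Unit G1: $1,675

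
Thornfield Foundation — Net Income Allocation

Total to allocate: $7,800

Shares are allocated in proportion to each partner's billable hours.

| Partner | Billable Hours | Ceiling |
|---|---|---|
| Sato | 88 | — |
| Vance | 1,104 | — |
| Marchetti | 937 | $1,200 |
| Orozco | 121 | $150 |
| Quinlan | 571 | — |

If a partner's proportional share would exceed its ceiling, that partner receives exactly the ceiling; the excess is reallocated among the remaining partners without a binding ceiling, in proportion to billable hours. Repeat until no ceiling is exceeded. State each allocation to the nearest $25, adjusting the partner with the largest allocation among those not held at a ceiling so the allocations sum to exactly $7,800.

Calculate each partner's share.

Sato: $325 | Vance: $4,025 | Marchetti: $1,200 | Orozco: $150 | Quinlan: $2,100

Sum of billable hours: 2,821.
Unconstrained shares: Sato 243.32; Vance 3,052.53; Marchetti 2,590.78; Orozco 334.56; Quinlan 1,578.80.
Capped: Marchetti ($1,200), Orozco ($150); balance $6,450 reallocated over remaining billable hours 1,763.
Shares after redistribution: Sato 321.95 → $325; Vance 4,039.02 → $4,050; Quinlan 2,089.02 → $2,100.
Rounding difference −$25 applied to Vance → $4,025.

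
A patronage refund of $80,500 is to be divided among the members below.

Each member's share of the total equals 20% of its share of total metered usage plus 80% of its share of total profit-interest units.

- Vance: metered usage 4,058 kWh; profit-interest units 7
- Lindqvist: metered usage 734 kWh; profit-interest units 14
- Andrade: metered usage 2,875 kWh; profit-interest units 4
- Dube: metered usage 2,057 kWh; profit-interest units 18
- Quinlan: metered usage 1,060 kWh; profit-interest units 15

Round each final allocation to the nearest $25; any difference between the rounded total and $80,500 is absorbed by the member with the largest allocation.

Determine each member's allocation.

Vance: $13,825 · Lindqvist: $16,650 · Andrade: $8,725 · Dube: $23,050 · Quinlan: $18,250

Metered usage total 10,784; profit-interest units total 58.
Combined weights (20% metered usage + 80% profit-interest units): Vance 0.1718; Lindqvist 0.2067; Andrade 0.1085; Dube 0.2864; Quinlan 0.2266.
Proportional shares: Vance 13,830.82; Lindqvist 16,640.65; Andrade 8,733.62; Dube 23,057.21; Quinlan 18,237.70.
Rounded to nearest $25: Vance $13,825; Lindqvist $16,650; Andrade $8,725; Dube $23,050; Quinlan $18,250. Sum = $80,500.
Sum already equals the total — no adjustment.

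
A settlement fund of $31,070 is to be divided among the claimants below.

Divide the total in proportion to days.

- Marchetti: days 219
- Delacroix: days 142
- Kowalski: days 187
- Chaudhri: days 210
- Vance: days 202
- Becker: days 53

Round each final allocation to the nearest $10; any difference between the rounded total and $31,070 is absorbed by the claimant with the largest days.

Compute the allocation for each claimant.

Combined days = 1,013.
Raw shares: Marchetti 219/1,013 × $31,070 = 6,717.01; Delacroix 142/1,013 × $31,070 = 4,355.32; Kowalski 187/1,013 × $31,070 = 5,735.53; Chaudhri 210/1,013 × $31,070 = 6,440.97; Vance 202/1,013 × $31,070 = 6,195.60; Becker 53/1,013 × $31,070 = 1,625.58.
After rounding ($10): Marchetti $6,720; Delacroix $4,360; Kowalski $5,740; Chaudhri $6,440; Vance $6,200; Becker $1,630. Sum = $31,090.
Difference $31,070 − $31,090 = −$20 applied to largest days (Marchetti): Marchetti becomes $6,700.

Marchetti: $6,700 · Delacroix: $4,360 · Kowalski: $5,740 · Chaudhri: $6,440 · Vance: $6,200 · Becker: $1,630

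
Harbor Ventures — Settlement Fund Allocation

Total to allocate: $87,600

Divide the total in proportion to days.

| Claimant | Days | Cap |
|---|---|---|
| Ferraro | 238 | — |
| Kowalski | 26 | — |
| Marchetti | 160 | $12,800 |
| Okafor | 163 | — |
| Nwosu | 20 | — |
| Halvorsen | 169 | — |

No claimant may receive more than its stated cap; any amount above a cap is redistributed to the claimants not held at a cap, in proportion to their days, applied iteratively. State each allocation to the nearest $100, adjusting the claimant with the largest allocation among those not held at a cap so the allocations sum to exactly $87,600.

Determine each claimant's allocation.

Ferraro: $28,900; Kowalski: $3,200; Marchetti: $12,800; Okafor: $19,800; Nwosu: $2,400; Halvorsen: $20,500

Days total: 776.
Unconstrained shares: Ferraro 26,867.01; Kowalski 2,935.05; Marchetti 18,061.86; Okafor 18,400.52; Nwosu 2,257.73; Halvorsen 19,077.84.
Capped: Marchetti ($12,800); remaining pool $74,800 reallocated over remaining days 616.
Redistributed shares: Ferraro 28,900.00 → $28,900; Kowalski 3,157.14 → $3,200; Okafor 19,792.86 → $19,800; Nwosu 2,428.57 → $2,400; Halvorsen 20,521.43 → $20,500.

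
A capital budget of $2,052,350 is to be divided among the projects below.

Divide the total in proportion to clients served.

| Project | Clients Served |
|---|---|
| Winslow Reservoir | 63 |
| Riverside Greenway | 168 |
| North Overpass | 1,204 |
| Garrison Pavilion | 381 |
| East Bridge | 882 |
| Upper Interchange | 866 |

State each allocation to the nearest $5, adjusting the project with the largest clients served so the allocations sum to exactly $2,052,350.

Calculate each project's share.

Winslow Reservoir: $36,280 · Riverside Greenway: $96,745 · North Overpass: $693,330 · Garrison Pavilion: $219,400 · East Bridge: $507,905 · Upper Interchange: $498,690

Total clients served = 63 + 168 + 1,204 + 381 + 882 + 866 = 3,564.
Proportional shares: Winslow Reservoir 36,278.91; Riverside Greenway 96,743.77; North Overpass 693,330.36; Garrison Pavilion 219,401.05; East Bridge 507,904.80; Upper Interchange 498,691.11.
At nearest $5: Winslow Reservoir $36,280; Riverside Greenway $96,745; North Overpass $693,330; Garrison Pavilion $219,400; East Bridge $507,905; Upper Interchange $498,690. Sum = $2,052,350.
No rounding difference to absorb.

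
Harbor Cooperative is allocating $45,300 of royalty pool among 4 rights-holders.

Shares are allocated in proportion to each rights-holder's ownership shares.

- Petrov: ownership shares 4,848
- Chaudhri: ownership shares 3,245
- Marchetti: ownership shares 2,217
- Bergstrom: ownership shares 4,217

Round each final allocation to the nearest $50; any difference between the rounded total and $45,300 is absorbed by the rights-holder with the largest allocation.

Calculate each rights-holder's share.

Combined ownership shares = 14,527.
Pro-rata amounts: Petrov 4,848/14,527 × $45,300 = 15,117.67; Chaudhri 3,245/14,527 × $45,300 = 10,118.99; Marchetti 2,217/14,527 × $45,300 = 6,913.34; Bergstrom 4,217/14,527 × $45,300 = 13,150.00.
At nearest $50: Petrov $15,100; Chaudhri $10,100; Marchetti $6,900; Bergstrom $13,150. Sum = $45,250.
Difference $45,300 − $45,250 = +$50 applied to largest allocation (Petrov): Petrov becomes $15,150.

Petrov: $15,150; Chaudhri: $10,100; Marchetti: $6,900; Bergstrom: $13,150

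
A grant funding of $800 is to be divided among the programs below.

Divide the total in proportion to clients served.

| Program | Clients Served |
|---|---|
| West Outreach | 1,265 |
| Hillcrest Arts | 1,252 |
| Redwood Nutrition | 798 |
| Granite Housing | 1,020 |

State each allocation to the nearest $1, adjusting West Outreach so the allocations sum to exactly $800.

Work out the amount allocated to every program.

West Outreach: $234 · Hillcrest Arts: $231 · Redwood Nutrition: $147 · Granite Housing: $188

Total clients served = 4,335.
Pro-rata amounts: West Outreach 1,265/4,335 × $800 = 233.45; Hillcrest Arts 1,252/4,335 × $800 = 231.05; Redwood Nutrition 798/4,335 × $800 = 147.27; Granite Housing 1,020/4,335 × $800 = 188.24.
At nearest $1: West Outreach $233; Hillcrest Arts $231; Redwood Nutrition $147; Granite Housing $188. Sum = $799.
Difference $800 − $799 = +$1 applied to West Outreach: West Outreach becomes $234.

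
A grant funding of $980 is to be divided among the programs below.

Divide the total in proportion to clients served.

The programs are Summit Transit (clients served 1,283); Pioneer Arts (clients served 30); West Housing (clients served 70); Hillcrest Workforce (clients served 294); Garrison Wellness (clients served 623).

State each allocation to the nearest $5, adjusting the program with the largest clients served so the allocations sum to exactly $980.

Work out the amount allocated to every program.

Total clients served = 1,283 + 30 + 70 + 294 + 623 = 2,300.
Raw shares: Summit Transit 546.67; Pioneer Arts 12.78; West Housing 29.83; Hillcrest Workforce 125.27; Garrison Wellness 265.45.
At nearest $5: Summit Transit $545; Pioneer Arts $15; West Housing $30; Hillcrest Workforce $125; Garrison Wellness $265. Sum = $980.
Sum already equals the total — no adjustment.

Summit Transit: $545 | Pioneer Arts: $15 | West Housing: $30 | Hillcrest Workforce: $125 | Garrison Wellness: $265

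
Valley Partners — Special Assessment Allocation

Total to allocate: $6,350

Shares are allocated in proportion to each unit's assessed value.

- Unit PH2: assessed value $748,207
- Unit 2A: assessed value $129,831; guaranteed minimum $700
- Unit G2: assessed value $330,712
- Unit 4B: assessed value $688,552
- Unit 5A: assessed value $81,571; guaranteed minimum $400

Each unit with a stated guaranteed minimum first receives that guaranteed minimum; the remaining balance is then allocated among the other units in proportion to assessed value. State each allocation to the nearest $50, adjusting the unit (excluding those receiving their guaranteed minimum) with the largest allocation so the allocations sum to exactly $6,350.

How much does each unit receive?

Minimums first: Unit 2A $700; Unit 5A $400. Balance $5,250.
Balance split over remaining assessed value 1,767,471: Unit PH2 2,222.43 → $2,200; Unit G2 982.33 → $1,000; Unit 4B 2,045.24 → $2,050.

Unit PH2: $2,200 · Unit 2A: $700 · Unit G2: $1,000 · Unit 4B: $2,050 · Unit 5A: $400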